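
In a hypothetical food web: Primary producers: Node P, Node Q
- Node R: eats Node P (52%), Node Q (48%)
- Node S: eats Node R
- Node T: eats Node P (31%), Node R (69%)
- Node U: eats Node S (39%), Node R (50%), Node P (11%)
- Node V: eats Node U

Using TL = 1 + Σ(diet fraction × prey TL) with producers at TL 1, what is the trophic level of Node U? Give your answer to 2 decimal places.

3.28

Node R: 1 + (0.52×1 + 0.48×1) = 2
Node S: 1 + 2 = 3
Node T: 1 + (0.31×1 + 0.69×2) = 2.69
Node U: 1 + (0.39×3 + 0.5×2 + 0.11×1) = 3.28
Node V: 1 + 3.28 = 4.28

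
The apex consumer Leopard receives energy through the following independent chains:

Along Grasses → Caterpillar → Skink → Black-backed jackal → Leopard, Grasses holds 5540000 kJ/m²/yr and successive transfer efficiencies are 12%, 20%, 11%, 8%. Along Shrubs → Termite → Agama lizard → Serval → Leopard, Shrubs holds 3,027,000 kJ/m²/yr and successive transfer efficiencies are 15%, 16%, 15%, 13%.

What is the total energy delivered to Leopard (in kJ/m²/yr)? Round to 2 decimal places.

Via Grasses: 5540000 × 0.12 × 0.2 × 0.11 × 0.08 = 1170.048 kJ/m²/yr
Via Shrubs: 3027000 × 0.15 × 0.16 × 0.15 × 0.13 = 1416.636 kJ/m²/yr
Total at Leopard: 1170.048 + 1416.636 = 2586.684 kJ/m²/yr

2586.68 kJ/m²/yr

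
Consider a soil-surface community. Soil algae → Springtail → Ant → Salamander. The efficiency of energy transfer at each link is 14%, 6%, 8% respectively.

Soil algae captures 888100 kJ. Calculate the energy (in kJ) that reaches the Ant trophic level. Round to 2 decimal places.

7460.04 kJ

Springtail: 888100 × 0.14 = 124334 kJ
Ant: 124334 × 0.06 = 7460.04 kJ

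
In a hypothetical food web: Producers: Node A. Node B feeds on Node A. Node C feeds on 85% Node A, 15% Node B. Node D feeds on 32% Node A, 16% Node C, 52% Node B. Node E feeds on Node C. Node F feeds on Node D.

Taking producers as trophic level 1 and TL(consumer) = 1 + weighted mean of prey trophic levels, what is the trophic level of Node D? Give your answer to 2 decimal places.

Node B: 1 + 1 = 2
Node C: 1 + (0.85×1 + 0.15×2) = 2.15
Node D: 1 + (0.32×1 + 0.16×2.15 + 0.52×2) = 2.704
Node E: 1 + 2.15 = 3.15
Node F: 1 + 2.704 = 3.704

2.70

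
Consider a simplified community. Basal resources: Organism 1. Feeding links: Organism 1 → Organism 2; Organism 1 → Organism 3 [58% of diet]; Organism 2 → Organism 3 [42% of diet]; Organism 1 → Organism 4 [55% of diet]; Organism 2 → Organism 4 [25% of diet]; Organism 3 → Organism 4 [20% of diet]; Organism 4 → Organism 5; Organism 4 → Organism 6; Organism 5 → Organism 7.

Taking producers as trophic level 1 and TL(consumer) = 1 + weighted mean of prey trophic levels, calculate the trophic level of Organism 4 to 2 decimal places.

2.53

Organism 2: 1 + 1 = 2
Organism 3: 1 + (0.58×1 + 0.42×2) = 2.42
Organism 4: 1 + (0.55×1 + 0.25×2 + 0.2×2.42) = 2.534
Organism 5: 1 + 2.534 = 3.534
Organism 6: 1 + 2.534 = 3.534
Organism 7: 1 + 3.534 = 4.534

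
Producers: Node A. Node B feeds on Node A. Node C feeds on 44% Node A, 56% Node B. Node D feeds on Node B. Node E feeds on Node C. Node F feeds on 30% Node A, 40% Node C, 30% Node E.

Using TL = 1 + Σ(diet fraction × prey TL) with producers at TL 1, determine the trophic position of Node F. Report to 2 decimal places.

Node B: 1 + 1 = 2
Node C: 1 + (0.44×1 + 0.56×2) = 2.56
Node D: 1 + 2 = 3
Node E: 1 + 2.56 = 3.56
Node F: 1 + (0.3×1 + 0.4×2.56 + 0.3×3.56) = 3.392

3.39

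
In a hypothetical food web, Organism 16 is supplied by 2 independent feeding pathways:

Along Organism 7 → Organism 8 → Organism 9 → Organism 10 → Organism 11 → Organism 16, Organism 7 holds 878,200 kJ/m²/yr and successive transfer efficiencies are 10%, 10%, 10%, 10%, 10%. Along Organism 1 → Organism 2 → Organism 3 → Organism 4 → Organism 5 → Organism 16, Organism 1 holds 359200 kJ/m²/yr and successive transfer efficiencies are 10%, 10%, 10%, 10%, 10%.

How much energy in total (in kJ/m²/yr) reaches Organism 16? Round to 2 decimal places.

Via Organism 7: 878200 × 0.1 × 0.1 × 0.1 × 0.1 × 0.1 = 8.782 kJ/m²/yr
Via Organism 1: 359200 × 0.1 × 0.1 × 0.1 × 0.1 × 0.1 = 3.592 kJ/m²/yr
Total at Organism 16: 8.782 + 3.592 = 12.374 kJ/m²/yr

12.37 kJ/m²/yr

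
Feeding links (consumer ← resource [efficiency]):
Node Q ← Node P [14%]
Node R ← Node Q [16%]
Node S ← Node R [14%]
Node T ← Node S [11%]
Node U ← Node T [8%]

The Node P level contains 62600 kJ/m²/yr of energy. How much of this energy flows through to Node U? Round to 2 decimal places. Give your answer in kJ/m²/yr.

Node Q: 62600 × 0.14 = 8764 kJ/m²/yr
Node R: 8764 × 0.16 = 1402.24 kJ/m²/yr
Node S: 1402.24 × 0.14 = 196.3136 kJ/m²/yr
Node T: 196.3136 × 0.11 = 21.594496 kJ/m²/yr
Node U: 21.594496 × 0.08 = 1.72755968 kJ/m²/yr

1.73 kJ/m²/yr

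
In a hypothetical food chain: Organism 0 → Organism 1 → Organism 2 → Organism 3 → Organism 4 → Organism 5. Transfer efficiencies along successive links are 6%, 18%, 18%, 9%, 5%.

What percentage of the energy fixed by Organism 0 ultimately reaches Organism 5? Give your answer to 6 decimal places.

Product of link efficiencies: 0.06 × 0.18 × 0.18 × 0.09 × 0.05 = 0.000008748
As a percentage: 0.000008748 × 100 = 0.000875%

0.000875%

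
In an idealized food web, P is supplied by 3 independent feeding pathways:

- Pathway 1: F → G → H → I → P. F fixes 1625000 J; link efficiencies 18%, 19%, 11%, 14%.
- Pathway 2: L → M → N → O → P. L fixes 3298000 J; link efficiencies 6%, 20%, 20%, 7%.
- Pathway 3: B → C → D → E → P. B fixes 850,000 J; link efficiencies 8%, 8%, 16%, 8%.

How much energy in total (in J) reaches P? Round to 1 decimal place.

Pathway 1: 1625000 × 0.18 × 0.19 × 0.11 × 0.14 = 855.855 J
Pathway 2: 3298000 × 0.06 × 0.2 × 0.2 × 0.07 = 554.064 J
Pathway 3: 850000 × 0.08 × 0.08 × 0.16 × 0.08 = 69.632 J
Total at P: 855.855 + 554.064 + 69.632 = 1479.551 J

1479.6 J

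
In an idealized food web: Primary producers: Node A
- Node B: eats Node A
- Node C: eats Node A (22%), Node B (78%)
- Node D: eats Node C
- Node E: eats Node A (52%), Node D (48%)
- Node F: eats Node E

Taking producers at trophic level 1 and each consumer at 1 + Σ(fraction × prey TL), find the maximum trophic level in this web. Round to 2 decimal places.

4.33

Node B: 1 + 1 = 2
Node C: 1 + (0.22×1 + 0.78×2) = 2.78
Node D: 1 + 2.78 = 3.78
Node E: 1 + (0.52×1 + 0.48×3.78) = 3.3344
Node F: 1 + 3.3344 = 4.3344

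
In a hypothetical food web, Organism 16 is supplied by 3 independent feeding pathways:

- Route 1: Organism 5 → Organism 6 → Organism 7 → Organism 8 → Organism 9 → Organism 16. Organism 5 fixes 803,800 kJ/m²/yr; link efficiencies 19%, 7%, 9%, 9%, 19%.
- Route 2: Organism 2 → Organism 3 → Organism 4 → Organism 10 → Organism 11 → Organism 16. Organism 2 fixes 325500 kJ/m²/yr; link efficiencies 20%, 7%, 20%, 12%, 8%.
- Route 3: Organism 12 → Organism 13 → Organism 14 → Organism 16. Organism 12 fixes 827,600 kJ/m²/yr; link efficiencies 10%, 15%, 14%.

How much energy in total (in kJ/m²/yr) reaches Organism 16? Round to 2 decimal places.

1763.16 kJ/m²/yr

Route 1: 803800 × 0.19 × 0.07 × 0.09 × 0.09 × 0.19 = 16.45274106 kJ/m²/yr
Route 2: 325500 × 0.2 × 0.07 × 0.2 × 0.12 × 0.08 = 8.74944 kJ/m²/yr
Route 3: 827600 × 0.1 × 0.15 × 0.14 = 1737.96 kJ/m²/yr
Total at Organism 16: 16.45274106 + 8.74944 + 1737.96 = 1763.16218106 kJ/m²/yr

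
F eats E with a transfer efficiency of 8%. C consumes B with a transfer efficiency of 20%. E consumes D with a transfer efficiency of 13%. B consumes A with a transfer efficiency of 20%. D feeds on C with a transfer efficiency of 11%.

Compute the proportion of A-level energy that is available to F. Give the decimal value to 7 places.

Product of link efficiencies: 0.2 × 0.2 × 0.11 × 0.13 × 0.08 = 0.00004576

0.0000458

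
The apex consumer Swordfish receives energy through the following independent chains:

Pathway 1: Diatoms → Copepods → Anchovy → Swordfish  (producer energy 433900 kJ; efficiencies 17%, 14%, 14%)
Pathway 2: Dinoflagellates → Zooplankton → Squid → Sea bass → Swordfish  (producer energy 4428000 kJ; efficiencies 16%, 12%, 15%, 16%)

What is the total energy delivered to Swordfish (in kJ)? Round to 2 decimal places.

3486.18 kJ

Pathway 1: 433900 × 0.17 × 0.14 × 0.14 = 1445.7548 kJ
Pathway 2: 4428000 × 0.16 × 0.12 × 0.15 × 0.16 = 2040.4224 kJ
Total at Swordfish: 1445.7548 + 2040.4224 = 3486.1772 kJ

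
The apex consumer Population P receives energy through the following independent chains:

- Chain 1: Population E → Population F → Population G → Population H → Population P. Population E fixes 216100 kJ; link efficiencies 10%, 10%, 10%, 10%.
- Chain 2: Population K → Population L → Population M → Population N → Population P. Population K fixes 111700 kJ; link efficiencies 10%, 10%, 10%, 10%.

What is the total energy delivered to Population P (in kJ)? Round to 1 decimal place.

32.8 kJ

Chain 1: 216100 × 0.1 × 0.1 × 0.1 × 0.1 = 21.61 kJ
Chain 2: 111700 × 0.1 × 0.1 × 0.1 × 0.1 = 11.17 kJ
Total at Population P: 21.61 + 11.17 = 32.78 kJ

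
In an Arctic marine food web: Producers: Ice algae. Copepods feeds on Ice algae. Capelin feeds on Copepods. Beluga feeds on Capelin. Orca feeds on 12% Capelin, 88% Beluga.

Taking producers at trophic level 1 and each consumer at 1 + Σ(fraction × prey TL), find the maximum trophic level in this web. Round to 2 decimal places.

Copepods: 1 + 1 = 2
Capelin: 1 + 2 = 3
Beluga: 1 + 3 = 4
Orca: 1 + (0.12×3 + 0.88×4) = 4.88

4.88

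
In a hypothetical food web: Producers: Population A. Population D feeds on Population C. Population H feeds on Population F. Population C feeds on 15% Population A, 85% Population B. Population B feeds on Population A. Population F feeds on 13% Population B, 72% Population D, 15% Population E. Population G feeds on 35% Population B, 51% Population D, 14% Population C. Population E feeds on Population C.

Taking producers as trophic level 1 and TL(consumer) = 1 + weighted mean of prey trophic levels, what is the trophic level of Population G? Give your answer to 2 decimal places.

4.06

Population B: 1 + 1 = 2
Population C: 1 + (0.15×1 + 0.85×2) = 2.85
Population D: 1 + 2.85 = 3.85
Population E: 1 + 2.85 = 3.85
Population F: 1 + (0.13×2 + 0.72×3.85 + 0.15×3.85) = 4.6095
Population G: 1 + (0.35×2 + 0.51×3.85 + 0.14×2.85) = 4.0625
Population H: 1 + 4.6095 = 5.6095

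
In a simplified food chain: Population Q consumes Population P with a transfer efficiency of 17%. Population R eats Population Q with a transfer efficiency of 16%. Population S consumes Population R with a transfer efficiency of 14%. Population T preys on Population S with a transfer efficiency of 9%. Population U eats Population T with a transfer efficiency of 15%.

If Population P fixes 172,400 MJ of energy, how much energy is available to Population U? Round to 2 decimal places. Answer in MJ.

Population Q: 172400 × 0.17 = 29308 MJ
Population R: 29308 × 0.16 = 4689.28 MJ
Population S: 4689.28 × 0.14 = 656.4992 MJ
Population T: 656.4992 × 0.09 = 59.084928 MJ
Population U: 59.084928 × 0.15 = 8.8627392 MJ

8.86 MJ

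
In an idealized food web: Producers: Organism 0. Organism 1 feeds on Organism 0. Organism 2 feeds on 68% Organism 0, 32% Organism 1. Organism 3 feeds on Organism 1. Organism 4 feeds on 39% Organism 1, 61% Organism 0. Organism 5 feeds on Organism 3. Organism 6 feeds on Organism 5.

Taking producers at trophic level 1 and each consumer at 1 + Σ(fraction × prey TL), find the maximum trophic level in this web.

5

Organism 1: 1 + 1 = 2
Organism 2: 1 + (0.68×1 + 0.32×2) = 2.32
Organism 3: 1 + 2 = 3
Organism 4: 1 + (0.39×2 + 0.61×1) = 2.39
Organism 5: 1 + 3 = 4
Organism 6: 1 + 4 = 5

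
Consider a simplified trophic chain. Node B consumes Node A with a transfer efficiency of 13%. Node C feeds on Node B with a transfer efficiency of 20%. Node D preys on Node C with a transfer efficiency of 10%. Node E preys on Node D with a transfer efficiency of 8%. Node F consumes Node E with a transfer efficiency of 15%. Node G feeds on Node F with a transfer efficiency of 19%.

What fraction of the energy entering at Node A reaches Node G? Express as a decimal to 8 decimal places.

0.00000593

Product of link efficiencies: 0.13 × 0.2 × 0.1 × 0.08 × 0.15 × 0.19 = 0.000005928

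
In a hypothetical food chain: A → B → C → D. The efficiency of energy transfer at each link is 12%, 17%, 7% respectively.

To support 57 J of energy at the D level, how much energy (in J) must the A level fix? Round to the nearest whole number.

Cumulative transfer efficiency: 0.12 × 0.17 × 0.07 = 0.001428
A energy = 57 / 0.001428 = 39916 J

39916 J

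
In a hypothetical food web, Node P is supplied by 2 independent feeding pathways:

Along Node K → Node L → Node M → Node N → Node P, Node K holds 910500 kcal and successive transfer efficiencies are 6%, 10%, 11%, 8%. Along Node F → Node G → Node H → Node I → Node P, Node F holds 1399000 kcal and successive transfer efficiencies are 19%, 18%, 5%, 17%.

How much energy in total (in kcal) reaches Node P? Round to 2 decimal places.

Via Node K: 910500 × 0.06 × 0.1 × 0.11 × 0.08 = 48.0744 kcal
Via Node F: 1399000 × 0.19 × 0.18 × 0.05 × 0.17 = 406.6893 kcal
Total at Node P: 48.0744 + 406.6893 = 454.7637 kcal

454.76 kcal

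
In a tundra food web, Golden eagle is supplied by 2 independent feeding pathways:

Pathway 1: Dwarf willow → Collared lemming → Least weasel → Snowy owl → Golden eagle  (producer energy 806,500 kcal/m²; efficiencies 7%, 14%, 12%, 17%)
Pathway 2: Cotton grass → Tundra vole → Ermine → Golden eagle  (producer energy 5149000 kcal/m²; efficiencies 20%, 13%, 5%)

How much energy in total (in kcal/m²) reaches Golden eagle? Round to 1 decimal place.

6854.9 kcal/m²

Pathway 1: 806500 × 0.07 × 0.14 × 0.12 × 0.17 = 161.23548 kcal/m²
Pathway 2: 5149000 × 0.2 × 0.13 × 0.05 = 6693.7 kcal/m²
Total at Golden eagle: 161.23548 + 6693.7 = 6854.93548 kcal/m²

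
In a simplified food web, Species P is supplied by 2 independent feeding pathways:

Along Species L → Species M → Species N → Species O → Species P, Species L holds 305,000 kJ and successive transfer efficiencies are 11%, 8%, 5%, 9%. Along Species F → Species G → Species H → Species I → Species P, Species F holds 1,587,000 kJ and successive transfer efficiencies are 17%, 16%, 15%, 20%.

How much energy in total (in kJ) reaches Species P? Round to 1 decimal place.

Via Species L: 305000 × 0.11 × 0.08 × 0.05 × 0.09 = 12.078 kJ
Via Species F: 1587000 × 0.17 × 0.16 × 0.15 × 0.2 = 1294.992 kJ
Total at Species P: 12.078 + 1294.992 = 1307.07 kJ

1307.1 kJ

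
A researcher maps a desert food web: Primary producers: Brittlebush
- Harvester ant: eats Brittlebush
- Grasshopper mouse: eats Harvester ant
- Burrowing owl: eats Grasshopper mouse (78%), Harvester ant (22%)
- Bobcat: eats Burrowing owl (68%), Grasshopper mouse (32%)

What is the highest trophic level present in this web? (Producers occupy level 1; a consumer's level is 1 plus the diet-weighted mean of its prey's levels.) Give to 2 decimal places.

4.53

Harvester ant: 1 + 1 = 2
Grasshopper mouse: 1 + 2 = 3
Burrowing owl: 1 + (0.78×3 + 0.22×2) = 3.78
Bobcat: 1 + (0.68×3.78 + 0.32×3) = 4.5304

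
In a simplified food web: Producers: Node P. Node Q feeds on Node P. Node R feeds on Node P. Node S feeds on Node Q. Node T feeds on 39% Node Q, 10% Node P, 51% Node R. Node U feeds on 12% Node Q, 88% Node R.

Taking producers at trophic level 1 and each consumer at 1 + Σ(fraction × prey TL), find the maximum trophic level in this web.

Node Q: 1 + 1 = 2
Node R: 1 + 1 = 2
Node S: 1 + 2 = 3
Node T: 1 + (0.39×2 + 0.1×1 + 0.51×2) = 2.9
Node U: 1 + (0.12×2 + 0.88×2) = 3

3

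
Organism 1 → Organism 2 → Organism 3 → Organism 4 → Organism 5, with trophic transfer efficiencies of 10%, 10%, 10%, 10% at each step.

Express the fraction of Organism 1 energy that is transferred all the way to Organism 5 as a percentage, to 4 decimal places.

Product of link efficiencies: 0.1 × 0.1 × 0.1 × 0.1 = 0.0001
As a percentage: 0.0001 × 100 = 0.0100%

0.0100%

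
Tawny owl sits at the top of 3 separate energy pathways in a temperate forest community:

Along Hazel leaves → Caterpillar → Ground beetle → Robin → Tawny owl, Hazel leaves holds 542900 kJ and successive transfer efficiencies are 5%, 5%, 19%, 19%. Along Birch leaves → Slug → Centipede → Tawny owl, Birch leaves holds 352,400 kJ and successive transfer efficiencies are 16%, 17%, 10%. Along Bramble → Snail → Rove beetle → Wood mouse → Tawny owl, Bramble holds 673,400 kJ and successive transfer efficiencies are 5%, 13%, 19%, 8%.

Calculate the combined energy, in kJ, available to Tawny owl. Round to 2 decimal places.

Via Hazel leaves: 542900 × 0.05 × 0.05 × 0.19 × 0.19 = 48.996725 kJ
Via Birch leaves: 352400 × 0.16 × 0.17 × 0.1 = 958.528 kJ
Via Bramble: 673400 × 0.05 × 0.13 × 0.19 × 0.08 = 66.53192 kJ
Total at Tawny owl: 48.996725 + 958.528 + 66.53192 = 1074.056645 kJ

1074.06 kJ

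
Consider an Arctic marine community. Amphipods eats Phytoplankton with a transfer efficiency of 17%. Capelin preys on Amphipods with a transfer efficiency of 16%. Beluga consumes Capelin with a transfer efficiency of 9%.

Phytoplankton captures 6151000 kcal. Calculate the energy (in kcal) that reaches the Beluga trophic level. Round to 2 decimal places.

15057.65 kcal

Amphipods: 6151000 × 0.17 = 1045670 kcal
Capelin: 1045670 × 0.16 = 167307.2 kcal
Beluga: 167307.2 × 0.09 = 15057.648 kcal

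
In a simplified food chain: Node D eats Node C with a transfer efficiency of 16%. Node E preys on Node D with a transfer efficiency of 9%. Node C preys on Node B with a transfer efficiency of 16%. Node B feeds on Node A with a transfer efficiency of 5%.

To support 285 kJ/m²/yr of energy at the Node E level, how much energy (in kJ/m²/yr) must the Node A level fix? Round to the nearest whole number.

2473958 kJ/m²/yr

Cumulative transfer efficiency: 0.05 × 0.16 × 0.16 × 0.09 = 0.0001152
Node A energy = 285 / 0.0001152 = 2473958 kJ/m²/yr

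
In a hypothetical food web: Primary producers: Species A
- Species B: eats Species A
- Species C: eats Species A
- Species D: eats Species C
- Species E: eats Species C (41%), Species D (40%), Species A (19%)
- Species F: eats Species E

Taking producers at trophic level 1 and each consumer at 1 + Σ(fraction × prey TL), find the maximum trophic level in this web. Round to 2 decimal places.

Species B: 1 + 1 = 2
Species C: 1 + 1 = 2
Species D: 1 + 2 = 3
Species E: 1 + (0.41×2 + 0.4×3 + 0.19×1) = 3.21
Species F: 1 + 3.21 = 4.21

4.21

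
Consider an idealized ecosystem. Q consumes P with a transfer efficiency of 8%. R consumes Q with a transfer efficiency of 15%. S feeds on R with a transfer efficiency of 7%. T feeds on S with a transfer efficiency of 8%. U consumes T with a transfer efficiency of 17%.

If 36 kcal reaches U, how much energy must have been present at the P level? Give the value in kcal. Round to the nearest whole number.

3151261 kcal

Cumulative transfer efficiency: 0.08 × 0.15 × 0.07 × 0.08 × 0.17 = 0.000011424
P energy = 36 / 0.000011424 = 3151261 kcal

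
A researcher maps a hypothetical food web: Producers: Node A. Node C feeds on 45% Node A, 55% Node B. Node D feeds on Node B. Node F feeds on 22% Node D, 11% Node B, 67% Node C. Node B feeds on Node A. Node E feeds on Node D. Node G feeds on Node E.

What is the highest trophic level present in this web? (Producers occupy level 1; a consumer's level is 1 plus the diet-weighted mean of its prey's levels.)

Node B: 1 + 1 = 2
Node C: 1 + (0.45×1 + 0.55×2) = 2.55
Node D: 1 + 2 = 3
Node E: 1 + 3 = 4
Node F: 1 + (0.22×3 + 0.11×2 + 0.67×2.55) = 3.5885
Node G: 1 + 4 = 5

5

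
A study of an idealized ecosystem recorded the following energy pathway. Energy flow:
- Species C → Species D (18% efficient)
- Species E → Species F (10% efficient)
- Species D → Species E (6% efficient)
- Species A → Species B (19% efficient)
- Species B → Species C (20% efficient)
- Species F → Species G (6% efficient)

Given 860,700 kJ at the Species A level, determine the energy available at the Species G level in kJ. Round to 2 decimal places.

Species B: 860700 × 0.19 = 163533 kJ
Species C: 163533 × 0.2 = 32706.6 kJ
Species D: 32706.6 × 0.18 = 5887.188 kJ
Species E: 5887.188 × 0.06 = 353.23128 kJ
Species F: 353.23128 × 0.1 = 35.323128 kJ
Species G: 35.323128 × 0.06 = 2.11938768 kJ

2.12 kJ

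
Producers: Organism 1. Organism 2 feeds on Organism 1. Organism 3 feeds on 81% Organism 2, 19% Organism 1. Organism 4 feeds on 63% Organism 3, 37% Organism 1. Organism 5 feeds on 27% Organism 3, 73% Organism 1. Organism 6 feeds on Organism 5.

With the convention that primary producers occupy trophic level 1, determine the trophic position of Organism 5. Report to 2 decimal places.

Organism 2: 1 + 1 = 2
Organism 3: 1 + (0.81×2 + 0.19×1) = 2.81
Organism 4: 1 + (0.63×2.81 + 0.37×1) = 3.1403
Organism 5: 1 + (0.27×2.81 + 0.73×1) = 2.4887
Organism 6: 1 + 2.4887 = 3.4887

2.49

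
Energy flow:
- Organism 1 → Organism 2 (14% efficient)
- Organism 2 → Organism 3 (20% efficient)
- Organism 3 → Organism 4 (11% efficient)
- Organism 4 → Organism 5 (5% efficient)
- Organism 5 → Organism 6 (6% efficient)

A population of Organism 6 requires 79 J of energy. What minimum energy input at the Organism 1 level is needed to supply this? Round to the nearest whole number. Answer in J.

Cumulative transfer efficiency: 0.14 × 0.2 × 0.11 × 0.05 × 0.06 = 0.00000924
Organism 1 energy = 79 / 0.00000924 = 8549784 J

8549784 J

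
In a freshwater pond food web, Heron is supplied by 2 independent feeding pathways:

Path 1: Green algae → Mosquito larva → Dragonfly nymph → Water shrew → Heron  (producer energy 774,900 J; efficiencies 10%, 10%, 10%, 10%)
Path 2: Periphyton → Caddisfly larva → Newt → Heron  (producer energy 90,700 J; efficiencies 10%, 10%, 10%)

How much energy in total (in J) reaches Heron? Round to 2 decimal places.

168.19 J

Path 1: 774900 × 0.1 × 0.1 × 0.1 × 0.1 = 77.49 J
Path 2: 90700 × 0.1 × 0.1 × 0.1 = 90.7 J
Total at Heron: 77.49 + 90.7 = 168.19 J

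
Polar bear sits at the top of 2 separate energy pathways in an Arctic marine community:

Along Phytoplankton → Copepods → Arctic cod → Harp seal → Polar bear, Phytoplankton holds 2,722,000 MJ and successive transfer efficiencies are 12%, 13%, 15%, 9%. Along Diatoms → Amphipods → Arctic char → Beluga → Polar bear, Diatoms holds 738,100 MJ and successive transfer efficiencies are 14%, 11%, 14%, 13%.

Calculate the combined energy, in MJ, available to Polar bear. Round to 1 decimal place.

Via Phytoplankton: 2722000 × 0.12 × 0.13 × 0.15 × 0.09 = 573.2532 MJ
Via Diatoms: 738100 × 0.14 × 0.11 × 0.14 × 0.13 = 206.874668 MJ
Total at Polar bear: 573.2532 + 206.874668 = 780.127868 MJ

780.1 MJ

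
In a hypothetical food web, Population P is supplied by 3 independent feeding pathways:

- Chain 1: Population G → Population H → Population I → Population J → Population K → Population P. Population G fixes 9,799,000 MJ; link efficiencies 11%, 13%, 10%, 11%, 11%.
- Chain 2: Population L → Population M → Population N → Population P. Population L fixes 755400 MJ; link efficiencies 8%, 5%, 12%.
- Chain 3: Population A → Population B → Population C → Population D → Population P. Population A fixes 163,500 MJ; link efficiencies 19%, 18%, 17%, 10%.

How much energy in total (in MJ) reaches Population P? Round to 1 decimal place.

627.2 MJ

Chain 1: 9799000 × 0.11 × 0.13 × 0.1 × 0.11 × 0.11 = 169.552097 MJ
Chain 2: 755400 × 0.08 × 0.05 × 0.12 = 362.592 MJ
Chain 3: 163500 × 0.19 × 0.18 × 0.17 × 0.1 = 95.0589 MJ
Total at Population P: 169.552097 + 362.592 + 95.0589 = 627.202997 MJ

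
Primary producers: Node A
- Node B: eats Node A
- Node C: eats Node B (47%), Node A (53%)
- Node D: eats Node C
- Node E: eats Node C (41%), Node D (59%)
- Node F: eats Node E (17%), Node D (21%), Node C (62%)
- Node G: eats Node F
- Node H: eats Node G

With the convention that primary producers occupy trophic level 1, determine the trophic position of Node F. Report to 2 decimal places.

Node B: 1 + 1 = 2
Node C: 1 + (0.47×2 + 0.53×1) = 2.47
Node D: 1 + 2.47 = 3.47
Node E: 1 + (0.41×2.47 + 0.59×3.47) = 4.06
Node F: 1 + (0.17×4.06 + 0.21×3.47 + 0.62×2.47) = 3.9503
Node G: 1 + 3.9503 = 4.9503
Node H: 1 + 4.9503 = 5.9503

3.95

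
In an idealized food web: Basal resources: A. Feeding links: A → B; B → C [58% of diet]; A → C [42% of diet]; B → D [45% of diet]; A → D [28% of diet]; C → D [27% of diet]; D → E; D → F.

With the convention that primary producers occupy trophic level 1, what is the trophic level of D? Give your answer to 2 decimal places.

B: 1 + 1 = 2
C: 1 + (0.58×2 + 0.42×1) = 2.58
D: 1 + (0.45×2 + 0.28×1 + 0.27×2.58) = 2.8766
E: 1 + 2.8766 = 3.8766
F: 1 + 2.8766 = 3.8766

2.88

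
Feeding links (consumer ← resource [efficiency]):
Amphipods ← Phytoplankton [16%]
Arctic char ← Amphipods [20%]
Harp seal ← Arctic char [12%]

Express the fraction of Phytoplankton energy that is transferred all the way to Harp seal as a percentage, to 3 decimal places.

0.384%

Product of link efficiencies: 0.16 × 0.2 × 0.12 = 0.00384
As a percentage: 0.00384 × 100 = 0.384%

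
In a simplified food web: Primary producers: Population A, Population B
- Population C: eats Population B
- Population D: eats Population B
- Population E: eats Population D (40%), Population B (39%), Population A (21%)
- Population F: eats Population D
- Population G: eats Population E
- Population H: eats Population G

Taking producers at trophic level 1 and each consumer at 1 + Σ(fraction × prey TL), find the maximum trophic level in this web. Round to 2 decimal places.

Population C: 1 + 1 = 2
Population D: 1 + 1 = 2
Population E: 1 + (0.4×2 + 0.39×1 + 0.21×1) = 2.4
Population F: 1 + 2 = 3
Population G: 1 + 2.4 = 3.4
Population H: 1 + 3.4 = 4.4

4.40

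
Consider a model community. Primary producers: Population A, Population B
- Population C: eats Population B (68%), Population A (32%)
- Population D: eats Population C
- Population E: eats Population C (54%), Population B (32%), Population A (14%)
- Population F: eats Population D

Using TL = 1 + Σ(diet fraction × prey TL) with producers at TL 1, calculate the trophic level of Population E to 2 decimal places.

Population C: 1 + (0.68×1 + 0.32×1) = 2
Population D: 1 + 2 = 3
Population E: 1 + (0.54×2 + 0.32×1 + 0.14×1) = 2.54
Population F: 1 + 3 = 4

2.54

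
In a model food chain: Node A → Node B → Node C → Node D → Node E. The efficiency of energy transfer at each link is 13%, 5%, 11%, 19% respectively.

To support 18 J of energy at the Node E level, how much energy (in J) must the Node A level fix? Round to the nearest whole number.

Cumulative transfer efficiency: 0.13 × 0.05 × 0.11 × 0.19 = 0.00013585
Node A energy = 18 / 0.00013585 = 132499 J

132499 J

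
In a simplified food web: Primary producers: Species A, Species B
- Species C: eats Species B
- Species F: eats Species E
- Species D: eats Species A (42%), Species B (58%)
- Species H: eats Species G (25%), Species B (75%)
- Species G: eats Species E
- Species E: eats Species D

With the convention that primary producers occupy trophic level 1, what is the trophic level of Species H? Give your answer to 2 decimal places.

Species C: 1 + 1 = 2
Species D: 1 + (0.42×1 + 0.58×1) = 2
Species E: 1 + 2 = 3
Species F: 1 + 3 = 4
Species G: 1 + 3 = 4
Species H: 1 + (0.25×4 + 0.75×1) = 2.75

2.75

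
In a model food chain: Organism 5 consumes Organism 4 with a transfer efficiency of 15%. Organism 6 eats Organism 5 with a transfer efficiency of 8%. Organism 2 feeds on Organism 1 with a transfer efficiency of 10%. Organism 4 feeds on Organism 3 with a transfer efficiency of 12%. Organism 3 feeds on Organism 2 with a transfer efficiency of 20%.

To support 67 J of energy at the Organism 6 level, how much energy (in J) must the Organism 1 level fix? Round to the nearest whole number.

Cumulative transfer efficiency: 0.1 × 0.2 × 0.12 × 0.15 × 0.08 = 0.0000288
Organism 1 energy = 67 / 0.0000288 = 2326389 J

2326389 J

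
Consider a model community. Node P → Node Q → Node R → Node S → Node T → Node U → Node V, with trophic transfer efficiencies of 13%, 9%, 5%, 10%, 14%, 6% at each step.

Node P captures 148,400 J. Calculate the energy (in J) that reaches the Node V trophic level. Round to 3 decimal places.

Node Q: 148400 × 0.13 = 19292 J
Node R: 19292 × 0.09 = 1736.28 J
Node S: 1736.28 × 0.05 = 86.814 J
Node T: 86.814 × 0.1 = 8.6814 J
Node U: 8.6814 × 0.14 = 1.215396 J
Node V: 1.215396 × 0.06 = 0.07292376 J

0.073 J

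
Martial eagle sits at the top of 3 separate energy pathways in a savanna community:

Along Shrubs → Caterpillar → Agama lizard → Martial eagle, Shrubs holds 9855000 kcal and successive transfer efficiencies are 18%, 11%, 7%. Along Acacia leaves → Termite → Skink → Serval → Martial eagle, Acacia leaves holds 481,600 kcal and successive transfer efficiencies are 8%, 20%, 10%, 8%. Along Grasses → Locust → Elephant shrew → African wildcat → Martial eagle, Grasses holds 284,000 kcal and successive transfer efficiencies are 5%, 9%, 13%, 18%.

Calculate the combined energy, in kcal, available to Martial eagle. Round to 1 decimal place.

13750.6 kcal

Via Shrubs: 9855000 × 0.18 × 0.11 × 0.07 = 13659.03 kcal
Via Acacia leaves: 481600 × 0.08 × 0.2 × 0.1 × 0.08 = 61.6448 kcal
Via Grasses: 284000 × 0.05 × 0.09 × 0.13 × 0.18 = 29.9052 kcal
Total at Martial eagle: 13659.03 + 61.6448 + 29.9052 = 13750.58 kcal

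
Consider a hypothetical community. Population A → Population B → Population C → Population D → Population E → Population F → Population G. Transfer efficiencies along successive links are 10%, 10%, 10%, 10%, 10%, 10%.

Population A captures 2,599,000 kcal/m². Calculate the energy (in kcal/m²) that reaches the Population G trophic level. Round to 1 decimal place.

Population B: 2599000 × 0.1 = 259900 kcal/m²
Population C: 259900 × 0.1 = 25990 kcal/m²
Population D: 25990 × 0.1 = 2599 kcal/m²
Population E: 2599 × 0.1 = 259.9 kcal/m²
Population F: 259.9 × 0.1 = 25.99 kcal/m²
Population G: 25.99 × 0.1 = 2.599 kcal/m²

2.6 kcal/m²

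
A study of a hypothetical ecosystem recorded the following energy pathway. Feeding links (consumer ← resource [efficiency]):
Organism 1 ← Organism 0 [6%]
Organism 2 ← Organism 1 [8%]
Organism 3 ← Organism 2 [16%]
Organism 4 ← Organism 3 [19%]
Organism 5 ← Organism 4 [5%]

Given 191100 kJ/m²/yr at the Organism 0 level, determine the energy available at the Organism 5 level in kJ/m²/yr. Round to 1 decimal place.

1.4 kJ/m²/yr

Organism 1: 191100 × 0.06 = 11466 kJ/m²/yr
Organism 2: 11466 × 0.08 = 917.28 kJ/m²/yr
Organism 3: 917.28 × 0.16 = 146.7648 kJ/m²/yr
Organism 4: 146.7648 × 0.19 = 27.885312 kJ/m²/yr
Organism 5: 27.885312 × 0.05 = 1.3942656 kJ/m²/yr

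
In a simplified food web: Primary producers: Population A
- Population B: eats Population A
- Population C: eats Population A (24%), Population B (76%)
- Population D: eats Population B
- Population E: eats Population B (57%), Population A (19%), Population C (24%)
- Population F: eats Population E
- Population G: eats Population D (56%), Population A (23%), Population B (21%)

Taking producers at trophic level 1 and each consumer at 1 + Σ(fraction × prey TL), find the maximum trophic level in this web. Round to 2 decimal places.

3.99

Population B: 1 + 1 = 2
Population C: 1 + (0.24×1 + 0.76×2) = 2.76
Population D: 1 + 2 = 3
Population E: 1 + (0.57×2 + 0.19×1 + 0.24×2.76) = 2.9924
Population F: 1 + 2.9924 = 3.9924
Population G: 1 + (0.56×3 + 0.23×1 + 0.21×2) = 3.33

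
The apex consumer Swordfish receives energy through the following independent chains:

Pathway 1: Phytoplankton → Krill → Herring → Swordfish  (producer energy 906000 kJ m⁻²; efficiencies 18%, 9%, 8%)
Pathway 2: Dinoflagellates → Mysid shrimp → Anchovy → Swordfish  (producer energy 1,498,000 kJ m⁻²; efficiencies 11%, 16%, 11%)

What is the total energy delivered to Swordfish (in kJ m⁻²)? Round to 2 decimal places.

Pathway 1: 906000 × 0.18 × 0.09 × 0.08 = 1174.176 kJ m⁻²
Pathway 2: 1498000 × 0.11 × 0.16 × 0.11 = 2900.128 kJ m⁻²
Total at Swordfish: 1174.176 + 2900.128 = 4074.304 kJ m⁻²

4074.30 kJ m⁻²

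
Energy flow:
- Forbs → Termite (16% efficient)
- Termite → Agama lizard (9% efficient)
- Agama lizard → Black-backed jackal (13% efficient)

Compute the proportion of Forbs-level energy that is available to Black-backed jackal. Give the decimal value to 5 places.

Product of link efficiencies: 0.16 × 0.09 × 0.13 = 0.001872

0.00187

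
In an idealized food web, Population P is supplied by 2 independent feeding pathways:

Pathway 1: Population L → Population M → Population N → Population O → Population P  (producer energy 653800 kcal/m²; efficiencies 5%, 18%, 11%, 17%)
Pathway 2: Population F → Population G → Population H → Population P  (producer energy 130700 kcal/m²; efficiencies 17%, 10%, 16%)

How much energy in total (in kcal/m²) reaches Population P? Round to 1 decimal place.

Pathway 1: 653800 × 0.05 × 0.18 × 0.11 × 0.17 = 110.03454 kcal/m²
Pathway 2: 130700 × 0.17 × 0.1 × 0.16 = 355.504 kcal/m²
Total at Population P: 110.03454 + 355.504 = 465.53854 kcal/m²

465.5 kcal/m²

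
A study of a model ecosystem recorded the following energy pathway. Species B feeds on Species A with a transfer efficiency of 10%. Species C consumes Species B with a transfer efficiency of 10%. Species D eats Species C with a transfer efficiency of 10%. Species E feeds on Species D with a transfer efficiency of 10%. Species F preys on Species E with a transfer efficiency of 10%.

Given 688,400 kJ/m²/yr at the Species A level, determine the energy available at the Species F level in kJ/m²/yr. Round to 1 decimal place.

Species B: 688400 × 0.1 = 68840 kJ/m²/yr
Species C: 68840 × 0.1 = 6884 kJ/m²/yr
Species D: 6884 × 0.1 = 688.4 kJ/m²/yr
Species E: 688.4 × 0.1 = 68.84 kJ/m²/yr
Species F: 68.84 × 0.1 = 6.884 kJ/m²/yr

6.9 kJ/m²/yr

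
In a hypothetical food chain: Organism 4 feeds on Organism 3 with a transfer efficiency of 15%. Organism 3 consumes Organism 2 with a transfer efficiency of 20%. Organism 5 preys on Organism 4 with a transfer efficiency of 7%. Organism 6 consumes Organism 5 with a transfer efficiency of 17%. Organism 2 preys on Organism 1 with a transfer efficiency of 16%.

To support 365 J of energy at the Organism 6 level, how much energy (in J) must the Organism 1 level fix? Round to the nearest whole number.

6390056 J

Cumulative transfer efficiency: 0.16 × 0.2 × 0.15 × 0.07 × 0.17 = 0.00005712
Organism 1 energy = 365 / 0.00005712 = 6390056 J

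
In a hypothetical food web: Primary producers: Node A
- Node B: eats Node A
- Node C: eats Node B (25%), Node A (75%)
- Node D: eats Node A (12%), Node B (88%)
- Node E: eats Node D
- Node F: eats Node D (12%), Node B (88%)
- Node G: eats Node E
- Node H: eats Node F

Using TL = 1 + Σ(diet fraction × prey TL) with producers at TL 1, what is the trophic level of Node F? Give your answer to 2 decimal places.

3.11

Node B: 1 + 1 = 2
Node C: 1 + (0.25×2 + 0.75×1) = 2.25
Node D: 1 + (0.12×1 + 0.88×2) = 2.88
Node E: 1 + 2.88 = 3.88
Node F: 1 + (0.12×2.88 + 0.88×2) = 3.1056
Node G: 1 + 3.88 = 4.88
Node H: 1 + 3.1056 = 4.1056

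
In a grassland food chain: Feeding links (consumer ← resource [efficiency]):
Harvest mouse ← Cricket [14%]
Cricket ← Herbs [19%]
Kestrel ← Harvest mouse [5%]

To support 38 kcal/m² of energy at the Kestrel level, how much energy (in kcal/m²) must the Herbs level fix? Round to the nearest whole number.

28571 kcal/m²

Cumulative transfer efficiency: 0.19 × 0.14 × 0.05 = 0.00133
Herbs energy = 38 / 0.00133 = 28571 kcal/m²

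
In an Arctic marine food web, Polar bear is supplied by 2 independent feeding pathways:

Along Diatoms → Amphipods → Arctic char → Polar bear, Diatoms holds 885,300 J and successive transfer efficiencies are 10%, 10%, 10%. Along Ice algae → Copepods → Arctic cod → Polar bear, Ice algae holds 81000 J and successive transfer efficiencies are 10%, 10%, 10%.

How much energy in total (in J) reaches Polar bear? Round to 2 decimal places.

966.30 J

Via Diatoms: 885300 × 0.1 × 0.1 × 0.1 = 885.3 J
Via Ice algae: 81000 × 0.1 × 0.1 × 0.1 = 81 J
Total at Polar bear: 885.3 + 81 = 966.3 J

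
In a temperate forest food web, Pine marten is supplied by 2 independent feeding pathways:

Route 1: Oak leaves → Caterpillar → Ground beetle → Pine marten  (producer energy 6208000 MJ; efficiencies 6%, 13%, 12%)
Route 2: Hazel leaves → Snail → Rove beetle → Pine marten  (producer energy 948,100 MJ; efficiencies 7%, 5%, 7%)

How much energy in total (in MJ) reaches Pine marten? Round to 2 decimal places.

Route 1: 6208000 × 0.06 × 0.13 × 0.12 = 5810.688 MJ
Route 2: 948100 × 0.07 × 0.05 × 0.07 = 232.2845 MJ
Total at Pine marten: 5810.688 + 232.2845 = 6042.9725 MJ

6042.97 MJ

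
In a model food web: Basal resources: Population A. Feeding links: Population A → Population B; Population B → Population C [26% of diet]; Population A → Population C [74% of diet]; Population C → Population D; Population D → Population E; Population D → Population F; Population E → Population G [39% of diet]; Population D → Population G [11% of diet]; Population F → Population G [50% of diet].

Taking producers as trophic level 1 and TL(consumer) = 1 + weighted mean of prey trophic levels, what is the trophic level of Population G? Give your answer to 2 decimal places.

Population B: 1 + 1 = 2
Population C: 1 + (0.26×2 + 0.74×1) = 2.26
Population D: 1 + 2.26 = 3.26
Population E: 1 + 3.26 = 4.26
Population F: 1 + 3.26 = 4.26
Population G: 1 + (0.39×4.26 + 0.11×3.26 + 0.5×4.26) = 5.15

5.15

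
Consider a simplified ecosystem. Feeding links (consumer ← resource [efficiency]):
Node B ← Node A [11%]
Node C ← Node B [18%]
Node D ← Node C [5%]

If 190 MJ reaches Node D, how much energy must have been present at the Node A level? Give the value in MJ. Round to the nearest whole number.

191919 MJ

Cumulative transfer efficiency: 0.11 × 0.18 × 0.05 = 0.00099
Node A energy = 190 / 0.00099 = 191919 MJ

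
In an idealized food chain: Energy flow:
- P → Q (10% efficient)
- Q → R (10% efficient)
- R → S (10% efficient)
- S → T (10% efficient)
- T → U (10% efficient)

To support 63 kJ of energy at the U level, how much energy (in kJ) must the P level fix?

Cumulative transfer efficiency: 0.1 × 0.1 × 0.1 × 0.1 × 0.1 = 0.00001
P energy = 63 / 0.00001 = 6300000 kJ

6300000 kJ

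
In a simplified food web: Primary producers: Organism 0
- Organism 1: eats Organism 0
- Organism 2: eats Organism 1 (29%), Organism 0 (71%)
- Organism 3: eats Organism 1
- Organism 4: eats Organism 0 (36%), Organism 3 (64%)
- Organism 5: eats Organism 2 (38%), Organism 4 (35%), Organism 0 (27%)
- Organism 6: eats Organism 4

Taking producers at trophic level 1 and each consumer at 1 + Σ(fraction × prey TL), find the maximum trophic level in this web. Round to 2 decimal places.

Organism 1: 1 + 1 = 2
Organism 2: 1 + (0.29×2 + 0.71×1) = 2.29
Organism 3: 1 + 2 = 3
Organism 4: 1 + (0.36×1 + 0.64×3) = 3.28
Organism 5: 1 + (0.38×2.29 + 0.35×3.28 + 0.27×1) = 3.2882
Organism 6: 1 + 3.28 = 4.28

4.28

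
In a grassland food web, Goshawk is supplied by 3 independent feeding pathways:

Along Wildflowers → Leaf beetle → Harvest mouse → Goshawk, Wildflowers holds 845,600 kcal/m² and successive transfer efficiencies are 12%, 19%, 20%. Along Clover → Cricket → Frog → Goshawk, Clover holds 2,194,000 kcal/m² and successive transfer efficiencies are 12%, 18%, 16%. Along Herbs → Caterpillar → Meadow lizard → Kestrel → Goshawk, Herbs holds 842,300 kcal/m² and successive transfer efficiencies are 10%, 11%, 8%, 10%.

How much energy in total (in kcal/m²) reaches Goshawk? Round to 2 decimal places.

11512.52 kcal/m²

Via Wildflowers: 845600 × 0.12 × 0.19 × 0.2 = 3855.936 kcal/m²
Via Clover: 2194000 × 0.12 × 0.18 × 0.16 = 7582.464 kcal/m²
Via Herbs: 842300 × 0.1 × 0.11 × 0.08 × 0.1 = 74.1224 kcal/m²
Total at Goshawk: 3855.936 + 7582.464 + 74.1224 = 11512.5224 kcal/m²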